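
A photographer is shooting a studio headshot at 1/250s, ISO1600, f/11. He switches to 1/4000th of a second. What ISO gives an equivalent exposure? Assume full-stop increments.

ISO 25600

Shutter speed: 1/250 → 1/500 → 1/1000 → 1/2000 → 1/4000 — 4 stops faster (darker).
Need 4 stops brighter from the ISO: 1600 → 3200 → 6400 → 12800 → 25600.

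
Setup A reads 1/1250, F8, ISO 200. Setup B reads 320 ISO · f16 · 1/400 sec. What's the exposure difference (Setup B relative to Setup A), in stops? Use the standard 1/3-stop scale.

1/3 stop brighter

Aperture: f/8 → f/9 → f/10 → f/11 → f/13 → f/14 → f/16 — 2 stops narrower (darker).
Shutter speed: 1/1250 → 1/1000 → 1/800 → 1/640 → 1/500 → 1/400 — 1 2/3 stops longer (brighter).
ISO: 200 → 250 → 320 — 2/3 stop raised (brighter).
Net: −2 +1 2/3 +2/3 = +1/3 stops.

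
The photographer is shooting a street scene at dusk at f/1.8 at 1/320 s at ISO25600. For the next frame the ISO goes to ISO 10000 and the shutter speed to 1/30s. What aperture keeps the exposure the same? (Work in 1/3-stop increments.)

ISO: 25600 → 20000 → 16000 → 12800 → 10000 — 1 1/3 stops dropped (darker).
Shutter speed: 1/320 → 1/250 → 1/200 → 1/160 → 1/125 → 1/100 → 1/80 → 1/60 → 1/50 → 1/40 → 1/30 — 3 1/3 stops slower (brighter).
Net change so far: 2 stops brighter. Offset with the aperture: f/1.8 → f/2 → f/2.2 → f/2.5 → f/2.8 → f/3.2 → f/3.5.

f/3.5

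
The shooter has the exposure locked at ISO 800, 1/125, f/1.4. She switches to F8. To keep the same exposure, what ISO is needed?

ISO 25600

Aperture: f/1.4 → f/2 → f/2.8 → f/4 → f/5.6 → f/8 — 5 stops narrower (darker).
Need 5 stops brighter from the ISO: 800 → 1600 → 3200 → 6400 → 12800 → 25600.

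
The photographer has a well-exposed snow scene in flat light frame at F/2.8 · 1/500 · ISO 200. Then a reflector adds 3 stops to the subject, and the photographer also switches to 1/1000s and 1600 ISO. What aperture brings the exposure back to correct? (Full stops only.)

Scene light: 3 stops brighter.
Shutter speed: 1/500 → 1/1000 — 1 stop shorter (darker).
ISO: 200 → 400 → 800 → 1600 — 3 stops raised (brighter).
Net so far: 5 stops brighter. Aperture: f/2.8 → f/4 → f/5.6 → f/8 → f/11 → f/16.

f/16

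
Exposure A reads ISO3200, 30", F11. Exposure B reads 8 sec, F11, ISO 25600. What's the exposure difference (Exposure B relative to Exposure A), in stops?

1 stop brighter

Aperture: unchanged.
Shutter speed: 30 → 15 → 8 — 2 stops faster (darker).
ISO: 3200 → 6400 → 12800 → 25600 — 3 stops raised (brighter).
Net: −2 +3 = +1 stop.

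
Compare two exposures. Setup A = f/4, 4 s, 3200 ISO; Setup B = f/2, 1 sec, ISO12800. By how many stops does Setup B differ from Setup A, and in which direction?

Aperture: f/4 → f/2.8 → f/2 — 2 stops wider (brighter).
Shutter speed: 4 → 2 → 1 — 2 stops shorter (darker).
ISO: 3200 → 6400 → 12800 — 2 stops higher (brighter).
Net: +2 −2 +2 = +2 stops.

2 stops brighter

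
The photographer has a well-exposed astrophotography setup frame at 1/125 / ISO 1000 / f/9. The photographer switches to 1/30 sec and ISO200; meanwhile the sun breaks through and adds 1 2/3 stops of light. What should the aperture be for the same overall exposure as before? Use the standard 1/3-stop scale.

f/14

Scene light: 1 2/3 stops brighter.
Shutter speed: 1/125 → 1/100 → 1/80 → 1/60 → 1/50 → 1/40 → 1/30 — 2 stops longer (brighter).
ISO: 1000 → 800 → 640 → 500 → 400 → 320 → 250 → 200 — 2 1/3 stops dropped (darker).
Net so far: 1 1/3 stops brighter. Aperture: f/9 → f/10 → f/11 → f/13 → f/14.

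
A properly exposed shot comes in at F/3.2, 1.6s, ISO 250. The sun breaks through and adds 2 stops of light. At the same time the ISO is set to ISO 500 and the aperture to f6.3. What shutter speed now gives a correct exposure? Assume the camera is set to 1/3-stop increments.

0.8 s

Scene light: 2 stops brighter.
ISO: 250 → 320 → 400 → 500 — 1 stop higher (brighter).
Aperture: f/3.2 → f/3.5 → f/4 → f/4.5 → f/5 → f/5.6 → f/6.3 — 2 stops narrower (darker).
Net so far: 1 stop brighter. Shutter speed: 1.6 → 1.3 → 1 → 0.8.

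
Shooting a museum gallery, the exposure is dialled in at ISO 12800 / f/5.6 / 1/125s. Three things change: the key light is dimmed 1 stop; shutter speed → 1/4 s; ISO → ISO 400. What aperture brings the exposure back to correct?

Scene light: 1 stop darker.
Shutter speed: 1/125 → 1/60 → 1/30 → 1/15 → 1/8 → 1/4 — 5 stops longer (brighter).
ISO: 12800 → 6400 → 3200 → 1600 → 800 → 400 — 5 stops lower (darker).
Net so far: 1 stop darker. Aperture: f/5.6 → f/4.

f/4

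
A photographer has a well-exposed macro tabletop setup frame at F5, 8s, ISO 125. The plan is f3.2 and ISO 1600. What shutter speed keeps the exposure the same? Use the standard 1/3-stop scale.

Aperture: f/5 → f/4.5 → f/4 → f/3.5 → f/3.2 — 1 1/3 stops larger aperture (brighter).
ISO: 125 → 160 → 200 → 250 → 320 → 400 → 500 → 640 → 800 → 1000 → 1250 → 1600 — 3 2/3 stops higher (brighter).
Net change so far: 5 stops brighter. Offset with the shutter speed: 8 → 6 → 5 → 4 → 3.2 → 2.5 → 2 → 1.6 → 1.3 → 1 → 0.8 → 0.6 → 0.5 → 0.4 → 0.3 → 1/4.

1/4s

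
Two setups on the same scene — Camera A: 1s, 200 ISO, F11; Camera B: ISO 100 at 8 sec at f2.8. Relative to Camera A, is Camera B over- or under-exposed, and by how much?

Aperture: f/11 → f/8 → f/5.6 → f/4 → f/2.8 — 4 stops opened up (brighter).
Shutter speed: 1 → 2 → 4 → 8 — 3 stops longer (brighter).
ISO: 200 → 100 — 1 stop dropped (darker).
Net: +4 +3 −1 = +6 stops.

6 stops brighter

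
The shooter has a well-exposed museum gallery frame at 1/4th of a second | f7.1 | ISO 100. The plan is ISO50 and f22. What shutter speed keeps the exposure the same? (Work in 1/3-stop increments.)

ISO: 100 → 80 → 64 → 50 — 1 stop dropped (darker).
Aperture: f/7.1 → f/8 → f/9 → f/10 → f/11 → f/13 → f/14 → f/16 → f/18 → f/20 → f/22 — 3 1/3 stops stopped down (darker).
Net change so far: 4 1/3 stops darker. Offset with the shutter speed: 1/4 → 0.3 → 0.4 → 0.5 → 0.6 → 0.8 → 1 → 1.3 → 1.6 → 2 → 2.5 → 3.2 → 4 → 5.

5 s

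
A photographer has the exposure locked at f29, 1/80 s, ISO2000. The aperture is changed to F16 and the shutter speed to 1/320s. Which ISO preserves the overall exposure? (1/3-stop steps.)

ISO 2500

Aperture: f/29 → f/25 → f/22 → f/20 → f/18 → f/16 — 1 2/3 stops wider (brighter).
Shutter speed: 1/80 → 1/100 → 1/125 → 1/160 → 1/200 → 1/250 → 1/320 — 2 stops shorter (darker).
Net change so far: 1/3 stop darker. Offset with the ISO: 2000 → 2500.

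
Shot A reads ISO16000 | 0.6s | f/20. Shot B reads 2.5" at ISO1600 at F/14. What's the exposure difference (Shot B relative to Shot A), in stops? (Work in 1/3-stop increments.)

1/3 stop darker

Aperture: f/20 → f/18 → f/16 → f/14 — 1 stop wider (brighter).
Shutter speed: 0.6 → 0.8 → 1 → 1.3 → 1.6 → 2 → 2.5 — 2 stops longer (brighter).
ISO: 16000 → 12800 → 10000 → 8000 → 6400 → 5000 → 4000 → 3200 → 2500 → 2000 → 1600 — 3 1/3 stops lower (darker).
Net: +1 +2 −3 1/3 = −1/3 stops.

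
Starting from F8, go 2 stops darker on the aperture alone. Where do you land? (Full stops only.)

f/16

Aperture: f/8 → f/11 → f/16 — 2 stops stopped down (darker).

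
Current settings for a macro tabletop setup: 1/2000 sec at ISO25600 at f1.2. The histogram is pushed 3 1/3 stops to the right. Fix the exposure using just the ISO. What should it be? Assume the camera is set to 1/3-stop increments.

Overexposed by 3 1/3 stops → need 3 1/3 stops darker.
ISO: 25600 → 20000 → 16000 → 12800 → 10000 → 8000 → 6400 → 5000 → 4000 → 3200 → 2500.

ISO 2500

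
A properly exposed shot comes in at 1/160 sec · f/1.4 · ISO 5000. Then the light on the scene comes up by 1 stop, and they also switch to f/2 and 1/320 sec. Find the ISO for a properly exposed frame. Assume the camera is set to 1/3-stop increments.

Scene light: 1 stop brighter.
Aperture: f/1.4 → f/1.6 → f/1.8 → f/2 — 1 stop stopped down (darker).
Shutter speed: 1/160 → 1/200 → 1/250 → 1/320 — 1 stop shorter (darker).
Net so far: 1 stop darker. ISO: 5000 → 6400 → 8000 → 10000.

ISO 10000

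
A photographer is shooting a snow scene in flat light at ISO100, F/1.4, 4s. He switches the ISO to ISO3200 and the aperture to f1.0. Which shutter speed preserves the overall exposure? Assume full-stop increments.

1/15s

ISO: 100 → 200 → 400 → 800 → 1600 → 3200 — 5 stops raised (brighter).
Aperture: f/1.4 → f/1.0 — 1 stop larger aperture (brighter).
Net change so far: 6 stops brighter. Offset with the shutter speed: 4 → 2 → 1 → 1/2 → 1/4 → 1/8 → 1/15.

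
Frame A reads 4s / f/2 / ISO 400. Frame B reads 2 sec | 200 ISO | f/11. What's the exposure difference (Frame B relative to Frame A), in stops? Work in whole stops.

Aperture: f/2 → f/2.8 → f/4 → f/5.6 → f/8 → f/11 — 5 stops stopped down (darker).
Shutter speed: 4 → 2 — 1 stop faster (darker).
ISO: 400 → 200 — 1 stop lower (darker).
Net: −5 −1 −1 = −7 stops.

7 stops darker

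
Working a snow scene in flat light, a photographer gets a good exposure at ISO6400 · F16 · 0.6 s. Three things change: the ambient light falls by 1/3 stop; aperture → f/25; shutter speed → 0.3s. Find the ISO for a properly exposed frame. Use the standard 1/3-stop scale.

Scene light: 1/3 stop darker.
Aperture: f/16 → f/18 → f/20 → f/22 → f/25 — 1 1/3 stops narrower (darker).
Shutter speed: 0.6 → 0.5 → 0.4 → 0.3 — 1 stop faster (darker).
Net so far: 2 2/3 stops darker. ISO: 6400 → 8000 → 10000 → 12800 → 16000 → 20000 → 25600 → 32000 → 40000.

ISO 40000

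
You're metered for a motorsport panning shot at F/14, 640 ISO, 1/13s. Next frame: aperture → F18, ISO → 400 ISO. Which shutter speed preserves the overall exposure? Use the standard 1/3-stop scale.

Aperture: f/14 → f/16 → f/18 — 2/3 stop smaller aperture (darker).
ISO: 640 → 500 → 400 — 2/3 stop dropped (darker).
Net change so far: 1 1/3 stops darker. Offset with the shutter speed: 1/13 → 1/10 → 1/8 → 1/6 → 1/5.

1/5s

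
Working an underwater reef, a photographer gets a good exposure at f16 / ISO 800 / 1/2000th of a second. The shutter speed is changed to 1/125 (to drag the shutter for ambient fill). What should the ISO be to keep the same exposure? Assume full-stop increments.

Shutter speed: 1/2000 → 1/1000 → 1/500 → 1/250 → 1/125 — 4 stops longer (brighter).
Need 4 stops darker from the ISO: 800 → 400 → 200 → 100 → 50.

ISO 50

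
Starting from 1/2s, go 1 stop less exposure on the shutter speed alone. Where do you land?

1/4s

Shutter speed: 1/2 → 1/4 — 1 stop shorter (darker).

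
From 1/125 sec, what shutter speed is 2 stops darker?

Shutter speed: 1/125 → 1/250 → 1/500 — 2 stops shorter (darker).

1/500s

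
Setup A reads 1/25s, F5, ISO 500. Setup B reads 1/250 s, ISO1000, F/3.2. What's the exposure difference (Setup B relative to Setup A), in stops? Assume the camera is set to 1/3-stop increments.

Aperture: f/5 → f/4.5 → f/4 → f/3.5 → f/3.2 — 1 1/3 stops opened up (brighter).
Shutter speed: 1/25 → 1/30 → 1/40 → 1/50 → 1/60 → 1/80 → 1/100 → 1/125 → 1/160 → 1/200 → 1/250 — 3 1/3 stops faster (darker).
ISO: 500 → 640 → 800 → 1000 — 1 stop higher (brighter).
Net: +1 1/3 −3 1/3 +1 = −1 stop.

1 stop darker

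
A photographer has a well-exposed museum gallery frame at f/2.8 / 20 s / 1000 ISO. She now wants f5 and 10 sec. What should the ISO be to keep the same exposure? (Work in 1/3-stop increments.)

Aperture: f/2.8 → f/3.2 → f/3.5 → f/4 → f/4.5 → f/5 — 1 2/3 stops smaller aperture (darker).
Shutter speed: 20 → 15 → 13 → 10 — 1 stop faster (darker).
Net change so far: 2 2/3 stops darker. Offset with the ISO: 1000 → 1250 → 1600 → 2000 → 2500 → 3200 → 4000 → 5000 → 6400.

ISO 6400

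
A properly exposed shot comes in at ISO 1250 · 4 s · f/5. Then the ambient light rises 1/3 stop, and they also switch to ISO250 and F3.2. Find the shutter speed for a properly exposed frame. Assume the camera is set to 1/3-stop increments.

Scene light: 1/3 stop brighter.
ISO: 1250 → 1000 → 800 → 640 → 500 → 400 → 320 → 250 — 2 1/3 stops dropped (darker).
Aperture: f/5 → f/4.5 → f/4 → f/3.5 → f/3.2 — 1 1/3 stops larger aperture (brighter).
Net so far: 2/3 stop darker. Shutter speed: 4 → 5 → 6.

6 s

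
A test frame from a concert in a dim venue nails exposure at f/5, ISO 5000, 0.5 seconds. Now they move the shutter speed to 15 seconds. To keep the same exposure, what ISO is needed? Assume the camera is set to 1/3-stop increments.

Shutter speed: 0.5 → 0.6 → 0.8 → 1 → 1.3 → 1.6 → 2 → 2.5 → 3.2 → 4 → 5 → 6 → 8 → 10 → 13 → 15 — 5 stops slower (brighter).
Need 5 stops darker from the ISO: 5000 → 4000 → 3200 → 2500 → 2000 → 1600 → 1250 → 1000 → 800 → 640 → 500 → 400 → 320 → 250 → 200 → 160.

ISO 160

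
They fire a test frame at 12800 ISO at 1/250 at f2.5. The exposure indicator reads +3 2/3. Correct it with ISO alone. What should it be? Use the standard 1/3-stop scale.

Overexposed by 3 2/3 stops → need 3 2/3 stops darker.
ISO: 12800 → 10000 → 8000 → 6400 → 5000 → 4000 → 3200 → 2500 → 2000 → 1600 → 1250 → 1000.

ISO 1000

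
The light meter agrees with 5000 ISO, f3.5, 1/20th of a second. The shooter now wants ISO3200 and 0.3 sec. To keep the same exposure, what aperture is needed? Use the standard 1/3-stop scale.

ISO: 5000 → 4000 → 3200 — 2/3 stop lower (darker).
Shutter speed: 1/20 → 1/15 → 1/13 → 1/10 → 1/8 → 1/6 → 1/5 → 1/4 → 0.3 — 2 2/3 stops slower (brighter).
Net change so far: 2 stops brighter. Offset with the aperture: f/3.5 → f/4 → f/4.5 → f/5 → f/5.6 → f/6.3 → f/7.1.

f/7.1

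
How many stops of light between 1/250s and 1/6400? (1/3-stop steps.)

1/250 → 1/320 → 1/400 → 1/500 → 1/640 → 1/800 → 1/1000 → 1/1250 → 1/1600 → 1/2000 → 1/2500 → 1/3200 → 1/4000 → 1/5000 → 1/6400 — count the steps: 14 third-stops = 4 2/3 stops.

4 2/3 stops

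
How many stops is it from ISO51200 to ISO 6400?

51200 → 25600 → 12800 → 6400 — count the steps: 3 stops.

3 stops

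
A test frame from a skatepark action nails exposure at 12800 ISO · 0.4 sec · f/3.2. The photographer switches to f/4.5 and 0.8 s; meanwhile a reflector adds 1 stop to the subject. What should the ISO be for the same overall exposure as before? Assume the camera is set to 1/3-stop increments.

ISO 6400

Scene light: 1 stop brighter.
Aperture: f/3.2 → f/3.5 → f/4 → f/4.5 — 1 stop narrower (darker).
Shutter speed: 0.4 → 0.5 → 0.6 → 0.8 — 1 stop longer (brighter).
Net so far: 1 stop brighter. ISO: 12800 → 10000 → 8000 → 6400.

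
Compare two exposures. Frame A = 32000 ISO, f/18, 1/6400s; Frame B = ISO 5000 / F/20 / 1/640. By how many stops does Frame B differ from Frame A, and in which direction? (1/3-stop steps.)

1/3 stop brighter

Aperture: f/18 → f/20 — 1/3 stop narrower (darker).
Shutter speed: 1/6400 → 1/5000 → 1/4000 → 1/3200 → 1/2500 → 1/2000 → 1/1600 → 1/1250 → 1/1000 → 1/800 → 1/640 — 3 1/3 stops slower (brighter).
ISO: 32000 → 25600 → 20000 → 16000 → 12800 → 10000 → 8000 → 6400 → 5000 — 2 2/3 stops lower (darker).
Net: −1/3 +3 1/3 −2 2/3 = +1/3 stops.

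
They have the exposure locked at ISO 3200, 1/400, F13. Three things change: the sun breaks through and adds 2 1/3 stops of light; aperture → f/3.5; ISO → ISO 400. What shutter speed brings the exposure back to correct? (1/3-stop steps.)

Scene light: 2 1/3 stops brighter.
Aperture: f/13 → f/11 → f/10 → f/9 → f/8 → f/7.1 → f/6.3 → f/5.6 → f/5 → f/4.5 → f/4 → f/3.5 — 3 2/3 stops wider (brighter).
ISO: 3200 → 2500 → 2000 → 1600 → 1250 → 1000 → 800 → 640 → 500 → 400 — 3 stops lower (darker).
Net so far: 3 stops brighter. Shutter speed: 1/400 → 1/500 → 1/640 → 1/800 → 1/1000 → 1/1250 → 1/1600 → 1/2000 → 1/2500 → 1/3200.

1/3200s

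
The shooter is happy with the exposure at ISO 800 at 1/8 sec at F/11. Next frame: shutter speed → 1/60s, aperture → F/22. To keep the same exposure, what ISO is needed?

ISO 25600

Shutter speed: 1/8 → 1/15 → 1/30 → 1/60 — 3 stops shorter (darker).
Aperture: f/11 → f/16 → f/22 — 2 stops smaller aperture (darker).
Net change so far: 5 stops darker. Offset with the ISO: 800 → 1600 → 3200 → 6400 → 12800 → 25600.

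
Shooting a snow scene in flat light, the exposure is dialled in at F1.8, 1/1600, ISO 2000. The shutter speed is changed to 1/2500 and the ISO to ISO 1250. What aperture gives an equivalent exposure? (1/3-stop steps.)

Shutter speed: 1/1600 → 1/2000 → 1/2500 — 2/3 stop faster (darker).
ISO: 2000 → 1600 → 1250 — 2/3 stop dropped (darker).
Net change so far: 1 1/3 stops darker. Offset with the aperture: f/1.8 → f/1.6 → f/1.4 → f/1.2 → f/1.1.

f/1.1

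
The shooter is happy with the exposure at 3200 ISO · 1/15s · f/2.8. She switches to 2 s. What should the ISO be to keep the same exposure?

ISO 100

Shutter speed: 1/15 → 1/8 → 1/4 → 1/2 → 1 → 2 — 5 stops slower (brighter).
Need 5 stops darker from the ISO: 3200 → 1600 → 800 → 400 → 200 → 100.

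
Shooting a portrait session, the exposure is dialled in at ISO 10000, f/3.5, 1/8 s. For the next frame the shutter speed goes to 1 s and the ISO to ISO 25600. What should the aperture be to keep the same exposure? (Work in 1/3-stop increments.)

f/16

Shutter speed: 1/8 → 1/6 → 1/5 → 1/4 → 0.3 → 0.4 → 0.5 → 0.6 → 0.8 → 1 — 3 stops longer (brighter).
ISO: 10000 → 12800 → 16000 → 20000 → 25600 — 1 1/3 stops raised (brighter).
Net change so far: 4 1/3 stops brighter. Offset with the aperture: f/3.5 → f/4 → f/4.5 → f/5 → f/5.6 → f/6.3 → f/7.1 → f/8 → f/9 → f/10 → f/11 → f/13 → f/14 → f/16.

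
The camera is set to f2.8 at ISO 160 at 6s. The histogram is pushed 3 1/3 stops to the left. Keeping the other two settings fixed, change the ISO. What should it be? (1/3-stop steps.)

Underexposed by 3 1/3 stops → need 3 1/3 stops brighter.
ISO: 160 → 200 → 250 → 320 → 400 → 500 → 640 → 800 → 1000 → 1250 → 1600.

ISO 1600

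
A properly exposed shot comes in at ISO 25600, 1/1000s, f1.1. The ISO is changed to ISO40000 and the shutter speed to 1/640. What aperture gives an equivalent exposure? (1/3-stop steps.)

ISO: 25600 → 32000 → 40000 — 2/3 stop raised (brighter).
Shutter speed: 1/1000 → 1/800 → 1/640 — 2/3 stop longer (brighter).
Net change so far: 1 1/3 stops brighter. Offset with the aperture: f/1.1 → f/1.2 → f/1.4 → f/1.6 → f/1.8.

f/1.8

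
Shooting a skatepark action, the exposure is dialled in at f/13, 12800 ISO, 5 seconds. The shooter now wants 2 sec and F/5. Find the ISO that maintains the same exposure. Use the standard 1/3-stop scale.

ISO 5000

Shutter speed: 5 → 4 → 3.2 → 2.5 → 2 — 1 1/3 stops faster (darker).
Aperture: f/13 → f/11 → f/10 → f/9 → f/8 → f/7.1 → f/6.3 → f/5.6 → f/5 — 2 2/3 stops opened up (brighter).
Net change so far: 1 1/3 stops brighter. Offset with the ISO: 12800 → 10000 → 8000 → 6400 → 5000.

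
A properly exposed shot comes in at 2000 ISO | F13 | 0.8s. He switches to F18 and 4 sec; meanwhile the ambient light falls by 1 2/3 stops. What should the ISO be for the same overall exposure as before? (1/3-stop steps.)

Scene light: 1 2/3 stops darker.
Aperture: f/13 → f/14 → f/16 → f/18 — 1 stop narrower (darker).
Shutter speed: 0.8 → 1 → 1.3 → 1.6 → 2 → 2.5 → 3.2 → 4 — 2 1/3 stops slower (brighter).
Net so far: 1/3 stop darker. ISO: 2000 → 2500.

ISO 2500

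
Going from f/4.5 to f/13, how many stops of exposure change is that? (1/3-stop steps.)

f/4.5 → f/5 → f/5.6 → f/6.3 → f/7.1 → f/8 → f/9 → f/10 → f/11 → f/13 — count the steps: 9 third-stops = 3 stops.

3 stops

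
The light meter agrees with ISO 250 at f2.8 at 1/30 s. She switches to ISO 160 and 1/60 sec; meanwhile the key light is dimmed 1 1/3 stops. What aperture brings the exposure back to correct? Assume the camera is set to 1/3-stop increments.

Scene light: 1 1/3 stops darker.
ISO: 250 → 200 → 160 — 2/3 stop lower (darker).
Shutter speed: 1/30 → 1/40 → 1/50 → 1/60 — 1 stop faster (darker).
Net so far: 3 stops darker. Aperture: f/2.8 → f/2.5 → f/2.2 → f/2 → f/1.8 → f/1.6 → f/1.4 → f/1.2 → f/1.1 → f/1.0.

f/1.0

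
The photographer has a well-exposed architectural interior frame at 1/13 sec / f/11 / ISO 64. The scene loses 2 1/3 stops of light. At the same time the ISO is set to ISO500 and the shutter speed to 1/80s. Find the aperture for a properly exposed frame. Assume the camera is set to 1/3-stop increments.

f/5.6

Scene light: 2 1/3 stops darker.
ISO: 64 → 80 → 100 → 125 → 160 → 200 → 250 → 320 → 400 → 500 — 3 stops raised (brighter).
Shutter speed: 1/13 → 1/15 → 1/20 → 1/25 → 1/30 → 1/40 → 1/50 → 1/60 → 1/80 — 2 2/3 stops shorter (darker).
Net so far: 2 stops darker. Aperture: f/11 → f/10 → f/9 → f/8 → f/7.1 → f/6.3 → f/5.6.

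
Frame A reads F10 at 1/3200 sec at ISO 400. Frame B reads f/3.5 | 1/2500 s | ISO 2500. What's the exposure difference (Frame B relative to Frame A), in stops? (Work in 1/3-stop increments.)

Aperture: f/10 → f/9 → f/8 → f/7.1 → f/6.3 → f/5.6 → f/5 → f/4.5 → f/4 → f/3.5 — 3 stops larger aperture (brighter).
Shutter speed: 1/3200 → 1/2500 — 1/3 stop longer (brighter).
ISO: 400 → 500 → 640 → 800 → 1000 → 1250 → 1600 → 2000 → 2500 — 2 2/3 stops raised (brighter).
Net: +3 +1/3 +2 2/3 = +6 stops.

6 stops brighter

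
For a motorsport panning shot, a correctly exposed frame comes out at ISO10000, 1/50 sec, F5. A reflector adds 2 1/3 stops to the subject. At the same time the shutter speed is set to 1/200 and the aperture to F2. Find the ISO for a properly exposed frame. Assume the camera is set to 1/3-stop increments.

ISO 1250

Scene light: 2 1/3 stops brighter.
Shutter speed: 1/50 → 1/60 → 1/80 → 1/100 → 1/125 → 1/160 → 1/200 — 2 stops shorter (darker).
Aperture: f/5 → f/4.5 → f/4 → f/3.5 → f/3.2 → f/2.8 → f/2.5 → f/2.2 → f/2 — 2 2/3 stops wider (brighter).
Net so far: 3 stops brighter. ISO: 10000 → 8000 → 6400 → 5000 → 4000 → 3200 → 2500 → 2000 → 1600 → 1250.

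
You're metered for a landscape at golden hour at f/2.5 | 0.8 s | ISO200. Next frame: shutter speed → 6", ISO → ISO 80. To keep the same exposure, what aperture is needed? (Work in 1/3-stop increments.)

f/4.5

Shutter speed: 0.8 → 1 → 1.3 → 1.6 → 2 → 2.5 → 3.2 → 4 → 5 → 6 — 3 stops slower (brighter).
ISO: 200 → 160 → 125 → 100 → 80 — 1 1/3 stops lower (darker).
Net change so far: 1 2/3 stops brighter. Offset with the aperture: f/2.5 → f/2.8 → f/3.2 → f/3.5 → f/4 → f/4.5.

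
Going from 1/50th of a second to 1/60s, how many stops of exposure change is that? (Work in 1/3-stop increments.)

1/50 → 1/60 — count the steps: 1 third-stops = 1/3 stop.

1/3 stop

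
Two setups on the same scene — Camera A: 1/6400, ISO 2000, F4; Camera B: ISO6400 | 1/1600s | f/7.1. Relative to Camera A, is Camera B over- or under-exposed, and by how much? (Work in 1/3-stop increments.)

2 stops brighter

Aperture: f/4 → f/4.5 → f/5 → f/5.6 → f/6.3 → f/7.1 — 1 2/3 stops narrower (darker).
Shutter speed: 1/6400 → 1/5000 → 1/4000 → 1/3200 → 1/2500 → 1/2000 → 1/1600 — 2 stops longer (brighter).
ISO: 2000 → 2500 → 3200 → 4000 → 5000 → 6400 — 1 2/3 stops raised (brighter).
Net: −1 2/3 +2 +1 2/3 = +2 stops.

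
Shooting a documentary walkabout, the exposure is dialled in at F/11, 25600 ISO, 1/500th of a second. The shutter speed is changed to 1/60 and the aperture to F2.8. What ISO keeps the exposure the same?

ISO 200

Shutter speed: 1/500 → 1/250 → 1/125 → 1/60 — 3 stops slower (brighter).
Aperture: f/11 → f/8 → f/5.6 → f/4 → f/2.8 — 4 stops wider (brighter).
Net change so far: 7 stops brighter. Offset with the ISO: 25600 → 12800 → 6400 → 3200 → 1600 → 800 → 400 → 200.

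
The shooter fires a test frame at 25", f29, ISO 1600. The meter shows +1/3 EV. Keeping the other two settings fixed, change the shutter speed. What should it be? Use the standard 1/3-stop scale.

Overexposed by 1/3 stop → need 1/3 stop darker.
Shutter speed: 25 → 20.

20 s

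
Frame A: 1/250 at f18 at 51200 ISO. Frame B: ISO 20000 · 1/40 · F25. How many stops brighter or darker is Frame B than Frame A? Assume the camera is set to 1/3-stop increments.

Aperture: f/18 → f/20 → f/22 → f/25 — 1 stop narrower (darker).
Shutter speed: 1/250 → 1/200 → 1/160 → 1/125 → 1/100 → 1/80 → 1/60 → 1/50 → 1/40 — 2 2/3 stops slower (brighter).
ISO: 51200 → 40000 → 32000 → 25600 → 20000 — 1 1/3 stops lower (darker).
Net: −1 +2 2/3 −1 1/3 = +1/3 stops.

1/3 stop brighter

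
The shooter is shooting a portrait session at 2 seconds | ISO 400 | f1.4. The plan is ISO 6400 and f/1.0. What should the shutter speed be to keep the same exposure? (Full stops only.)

1/15s

ISO: 400 → 800 → 1600 → 3200 → 6400 — 4 stops raised (brighter).
Aperture: f/1.4 → f/1.0 — 1 stop larger aperture (brighter).
Net change so far: 5 stops brighter. Offset with the shutter speed: 2 → 1 → 1/2 → 1/4 → 1/8 → 1/15.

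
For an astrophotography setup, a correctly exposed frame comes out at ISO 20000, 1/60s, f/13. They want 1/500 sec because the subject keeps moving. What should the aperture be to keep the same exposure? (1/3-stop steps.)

f/4.5

Shutter speed: 1/60 → 1/80 → 1/100 → 1/125 → 1/160 → 1/200 → 1/250 → 1/320 → 1/400 → 1/500 — 3 stops faster (darker).
Need 3 stops brighter from the aperture: f/13 → f/11 → f/10 → f/9 → f/8 → f/7.1 → f/6.3 → f/5.6 → f/5 → f/4.5.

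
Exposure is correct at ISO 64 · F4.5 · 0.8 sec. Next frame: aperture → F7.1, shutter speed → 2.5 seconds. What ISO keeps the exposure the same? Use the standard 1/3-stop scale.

Aperture: f/4.5 → f/5 → f/5.6 → f/6.3 → f/7.1 — 1 1/3 stops smaller aperture (darker).
Shutter speed: 0.8 → 1 → 1.3 → 1.6 → 2 → 2.5 — 1 2/3 stops longer (brighter).
Net change so far: 1/3 stop brighter. Offset with the ISO: 64 → 50.

ISO 50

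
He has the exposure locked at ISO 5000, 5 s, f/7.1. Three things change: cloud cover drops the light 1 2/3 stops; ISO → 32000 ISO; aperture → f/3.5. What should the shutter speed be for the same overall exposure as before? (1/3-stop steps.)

Scene light: 1 2/3 stops darker.
ISO: 5000 → 6400 → 8000 → 10000 → 12800 → 16000 → 20000 → 25600 → 32000 — 2 2/3 stops raised (brighter).
Aperture: f/7.1 → f/6.3 → f/5.6 → f/5 → f/4.5 → f/4 → f/3.5 — 2 stops wider (brighter).
Net so far: 3 stops brighter. Shutter speed: 5 → 4 → 3.2 → 2.5 → 2 → 1.6 → 1.3 → 1 → 0.8 → 0.6.

0.6 s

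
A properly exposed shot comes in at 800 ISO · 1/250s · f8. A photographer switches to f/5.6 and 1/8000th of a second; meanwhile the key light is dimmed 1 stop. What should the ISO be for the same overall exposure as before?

ISO 25600

Scene light: 1 stop darker.
Aperture: f/8 → f/5.6 — 1 stop opened up (brighter).
Shutter speed: 1/250 → 1/500 → 1/1000 → 1/2000 → 1/4000 → 1/8000 — 5 stops faster (darker).
Net so far: 5 stops darker. ISO: 800 → 1600 → 3200 → 6400 → 12800 → 25600.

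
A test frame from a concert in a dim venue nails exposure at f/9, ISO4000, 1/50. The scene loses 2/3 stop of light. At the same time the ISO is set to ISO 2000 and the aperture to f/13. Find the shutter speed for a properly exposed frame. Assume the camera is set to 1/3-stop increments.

Scene light: 2/3 stop darker.
ISO: 4000 → 3200 → 2500 → 2000 — 1 stop lower (darker).
Aperture: f/9 → f/10 → f/11 → f/13 — 1 stop stopped down (darker).
Net so far: 2 2/3 stops darker. Shutter speed: 1/50 → 1/40 → 1/30 → 1/25 → 1/20 → 1/15 → 1/13 → 1/10 → 1/8.

1/8s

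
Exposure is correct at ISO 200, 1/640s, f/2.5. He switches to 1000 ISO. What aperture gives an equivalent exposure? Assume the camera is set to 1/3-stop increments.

ISO: 200 → 250 → 320 → 400 → 500 → 640 → 800 → 1000 — 2 1/3 stops higher (brighter).
Need 2 1/3 stops darker from the aperture: f/2.5 → f/2.8 → f/3.2 → f/3.5 → f/4 → f/4.5 → f/5 → f/5.6.

f/5.6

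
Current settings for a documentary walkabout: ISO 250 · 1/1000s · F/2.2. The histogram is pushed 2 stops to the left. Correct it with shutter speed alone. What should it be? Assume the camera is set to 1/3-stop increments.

1/250s

Underexposed by 2 stops → need 2 stops brighter.
Shutter speed: 1/1000 → 1/800 → 1/640 → 1/500 → 1/400 → 1/320 → 1/250.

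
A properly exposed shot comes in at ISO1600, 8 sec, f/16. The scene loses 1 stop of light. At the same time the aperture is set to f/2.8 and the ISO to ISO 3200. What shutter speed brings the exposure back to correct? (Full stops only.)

1/4s

Scene light: 1 stop darker.
Aperture: f/16 → f/11 → f/8 → f/5.6 → f/4 → f/2.8 — 5 stops larger aperture (brighter).
ISO: 1600 → 3200 — 1 stop higher (brighter).
Net so far: 5 stops brighter. Shutter speed: 8 → 4 → 2 → 1 → 1/2 → 1/4.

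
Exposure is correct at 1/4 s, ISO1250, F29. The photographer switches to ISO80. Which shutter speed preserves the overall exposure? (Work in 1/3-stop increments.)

4 s

ISO: 1250 → 1000 → 800 → 640 → 500 → 400 → 320 → 250 → 200 → 160 → 125 → 100 → 80 — 4 stops lower (darker).
Need 4 stops brighter from the shutter speed: 1/4 → 0.3 → 0.4 → 0.5 → 0.6 → 0.8 → 1 → 1.3 → 1.6 → 2 → 2.5 → 3.2 → 4.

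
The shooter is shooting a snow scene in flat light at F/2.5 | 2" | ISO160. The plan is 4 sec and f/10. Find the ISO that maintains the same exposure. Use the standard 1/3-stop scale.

Shutter speed: 2 → 2.5 → 3.2 → 4 — 1 stop slower (brighter).
Aperture: f/2.5 → f/2.8 → f/3.2 → f/3.5 → f/4 → f/4.5 → f/5 → f/5.6 → f/6.3 → f/7.1 → f/8 → f/9 → f/10 — 4 stops stopped down (darker).
Net change so far: 3 stops darker. Offset with the ISO: 160 → 200 → 250 → 320 → 400 → 500 → 640 → 800 → 1000 → 1250.

ISO 1250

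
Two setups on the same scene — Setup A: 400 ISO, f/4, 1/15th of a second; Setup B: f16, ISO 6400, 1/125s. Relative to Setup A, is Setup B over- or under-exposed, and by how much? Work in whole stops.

3 stops darker

Aperture: f/4 → f/5.6 → f/8 → f/11 → f/16 — 4 stops smaller aperture (darker).
Shutter speed: 1/15 → 1/30 → 1/60 → 1/125 — 3 stops shorter (darker).
ISO: 400 → 800 → 1600 → 3200 → 6400 — 4 stops higher (brighter).
Net: −4 −3 +4 = −3 stops.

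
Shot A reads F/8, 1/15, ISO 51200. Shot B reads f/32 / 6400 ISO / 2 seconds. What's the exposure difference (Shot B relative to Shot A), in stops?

Aperture: f/8 → f/11 → f/16 → f/22 → f/32 — 4 stops narrower (darker).
Shutter speed: 1/15 → 1/8 → 1/4 → 1/2 → 1 → 2 — 5 stops longer (brighter).
ISO: 51200 → 25600 → 12800 → 6400 — 3 stops lower (darker).
Net: −4 +5 −3 = −2 stops.

2 stops darker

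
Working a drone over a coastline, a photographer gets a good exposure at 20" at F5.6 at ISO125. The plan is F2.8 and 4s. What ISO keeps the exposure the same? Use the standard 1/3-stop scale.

Aperture: f/5.6 → f/5 → f/4.5 → f/4 → f/3.5 → f/3.2 → f/2.8 — 2 stops larger aperture (brighter).
Shutter speed: 20 → 15 → 13 → 10 → 8 → 6 → 5 → 4 — 2 1/3 stops faster (darker).
Net change so far: 1/3 stop darker. Offset with the ISO: 125 → 160.

ISO 160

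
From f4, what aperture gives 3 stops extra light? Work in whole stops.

f/1.4

Aperture: f/4 → f/2.8 → f/2 → f/1.4 — 3 stops wider (brighter).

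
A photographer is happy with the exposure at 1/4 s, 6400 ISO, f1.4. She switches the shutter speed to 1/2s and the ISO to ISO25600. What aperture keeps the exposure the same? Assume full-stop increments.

Shutter speed: 1/4 → 1/2 — 1 stop slower (brighter).
ISO: 6400 → 12800 → 25600 — 2 stops higher (brighter).
Net change so far: 3 stops brighter. Offset with the aperture: f/1.4 → f/2 → f/2.8 → f/4.

f/4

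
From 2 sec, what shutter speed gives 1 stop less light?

Shutter speed: 2 → 1 — 1 stop faster (darker).

1 s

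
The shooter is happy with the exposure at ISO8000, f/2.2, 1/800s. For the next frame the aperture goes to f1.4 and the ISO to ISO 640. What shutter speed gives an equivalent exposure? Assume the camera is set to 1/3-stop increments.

1/160s

Aperture: f/2.2 → f/2 → f/1.8 → f/1.6 → f/1.4 — 1 1/3 stops wider (brighter).
ISO: 8000 → 6400 → 5000 → 4000 → 3200 → 2500 → 2000 → 1600 → 1250 → 1000 → 800 → 640 — 3 2/3 stops dropped (darker).
Net change so far: 2 1/3 stops darker. Offset with the shutter speed: 1/800 → 1/640 → 1/500 → 1/400 → 1/320 → 1/250 → 1/200 → 1/160.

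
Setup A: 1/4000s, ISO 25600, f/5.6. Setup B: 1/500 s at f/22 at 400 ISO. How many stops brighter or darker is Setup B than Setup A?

Aperture: f/5.6 → f/8 → f/11 → f/16 → f/22 — 4 stops narrower (darker).
Shutter speed: 1/4000 → 1/2000 → 1/1000 → 1/500 — 3 stops slower (brighter).
ISO: 25600 → 12800 → 6400 → 3200 → 1600 → 800 → 400 — 6 stops dropped (darker).
Net: −4 +3 −6 = −7 stops.

7 stops darker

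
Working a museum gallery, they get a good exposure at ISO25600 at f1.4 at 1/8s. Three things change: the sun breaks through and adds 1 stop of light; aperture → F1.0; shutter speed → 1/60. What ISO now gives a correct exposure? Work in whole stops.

ISO 51200

Scene light: 1 stop brighter.
Aperture: f/1.4 → f/1.0 — 1 stop wider (brighter).
Shutter speed: 1/8 → 1/15 → 1/30 → 1/60 — 3 stops shorter (darker).
Net so far: 1 stop darker. ISO: 25600 → 51200.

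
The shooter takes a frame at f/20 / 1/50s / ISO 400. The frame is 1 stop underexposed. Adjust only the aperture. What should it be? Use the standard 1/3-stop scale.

f/14

Underexposed by 1 stop → need 1 stop brighter.
Aperture: f/20 → f/18 → f/16 → f/14.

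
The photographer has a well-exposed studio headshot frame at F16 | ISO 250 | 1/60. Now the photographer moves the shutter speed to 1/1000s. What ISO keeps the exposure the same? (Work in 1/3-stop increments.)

Shutter speed: 1/60 → 1/80 → 1/100 → 1/125 → 1/160 → 1/200 → 1/250 → 1/320 → 1/400 → 1/500 → 1/640 → 1/800 → 1/1000 — 4 stops faster (darker).
Need 4 stops brighter from the ISO: 250 → 320 → 400 → 500 → 640 → 800 → 1000 → 1250 → 1600 → 2000 → 2500 → 3200 → 4000.

ISO 4000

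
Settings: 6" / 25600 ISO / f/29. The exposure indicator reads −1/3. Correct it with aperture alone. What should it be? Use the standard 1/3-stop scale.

Underexposed by 1/3 stop → need 1/3 stop brighter.
Aperture: f/29 → f/25.

f/25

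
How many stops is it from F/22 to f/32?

1 stop

f/22 → f/32 — count the steps: 1 stop.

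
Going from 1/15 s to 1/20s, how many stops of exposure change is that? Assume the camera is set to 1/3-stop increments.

1/15 → 1/20 — count the steps: 1 third-stops = 1/3 stop.

1/3 stop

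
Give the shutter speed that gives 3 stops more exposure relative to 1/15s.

Shutter speed: 1/15 → 1/8 → 1/4 → 1/2 — 3 stops longer (brighter).

1/2s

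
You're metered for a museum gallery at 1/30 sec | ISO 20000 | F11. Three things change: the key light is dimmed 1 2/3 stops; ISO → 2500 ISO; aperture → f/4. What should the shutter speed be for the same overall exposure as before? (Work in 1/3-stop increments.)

Scene light: 1 2/3 stops darker.
ISO: 20000 → 16000 → 12800 → 10000 → 8000 → 6400 → 5000 → 4000 → 3200 → 2500 — 3 stops lower (darker).
Aperture: f/11 → f/10 → f/9 → f/8 → f/7.1 → f/6.3 → f/5.6 → f/5 → f/4.5 → f/4 — 3 stops wider (brighter).
Net so far: 1 2/3 stops darker. Shutter speed: 1/30 → 1/25 → 1/20 → 1/15 → 1/13 → 1/10.

1/10s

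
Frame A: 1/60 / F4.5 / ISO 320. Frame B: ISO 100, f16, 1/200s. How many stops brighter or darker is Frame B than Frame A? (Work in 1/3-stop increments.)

7 stops darker

Aperture: f/4.5 → f/5 → f/5.6 → f/6.3 → f/7.1 → f/8 → f/9 → f/10 → f/11 → f/13 → f/14 → f/16 — 3 2/3 stops stopped down (darker).
Shutter speed: 1/60 → 1/80 → 1/100 → 1/125 → 1/160 → 1/200 — 1 2/3 stops shorter (darker).
ISO: 320 → 250 → 200 → 160 → 125 → 100 — 1 2/3 stops lower (darker).
Net: −3 2/3 −1 2/3 −1 2/3 = −7 stops.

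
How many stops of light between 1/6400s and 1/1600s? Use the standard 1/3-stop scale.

2 stops

1/6400 → 1/5000 → 1/4000 → 1/3200 → 1/2500 → 1/2000 → 1/1600 — count the steps: 6 third-stops = 2 stops.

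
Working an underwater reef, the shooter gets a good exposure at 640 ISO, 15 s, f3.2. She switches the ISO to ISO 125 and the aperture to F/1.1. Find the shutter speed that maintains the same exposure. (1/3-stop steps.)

ISO: 640 → 500 → 400 → 320 → 250 → 200 → 160 → 125 — 2 1/3 stops dropped (darker).
Aperture: f/3.2 → f/2.8 → f/2.5 → f/2.2 → f/2 → f/1.8 → f/1.6 → f/1.4 → f/1.2 → f/1.1 — 3 stops opened up (brighter).
Net change so far: 2/3 stop brighter. Offset with the shutter speed: 15 → 13 → 10.

10 s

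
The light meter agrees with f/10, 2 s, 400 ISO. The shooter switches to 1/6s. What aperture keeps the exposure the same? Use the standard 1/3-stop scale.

f/2.8

Shutter speed: 2 → 1.6 → 1.3 → 1 → 0.8 → 0.6 → 0.5 → 0.4 → 0.3 → 1/4 → 1/5 → 1/6 — 3 2/3 stops shorter (darker).
Need 3 2/3 stops brighter from the aperture: f/10 → f/9 → f/8 → f/7.1 → f/6.3 → f/5.6 → f/5 → f/4.5 → f/4 → f/3.5 → f/3.2 → f/2.8.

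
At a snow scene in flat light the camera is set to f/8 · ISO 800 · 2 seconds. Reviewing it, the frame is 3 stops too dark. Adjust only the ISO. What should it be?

Underexposed by 3 stops → need 3 stops brighter.
ISO: 800 → 1600 → 3200 → 6400.

ISO 6400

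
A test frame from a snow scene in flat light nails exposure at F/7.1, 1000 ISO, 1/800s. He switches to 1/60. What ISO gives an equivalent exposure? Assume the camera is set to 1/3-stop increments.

Shutter speed: 1/800 → 1/640 → 1/500 → 1/400 → 1/320 → 1/250 → 1/200 → 1/160 → 1/125 → 1/100 → 1/80 → 1/60 — 3 2/3 stops longer (brighter).
Need 3 2/3 stops darker from the ISO: 1000 → 800 → 640 → 500 → 400 → 320 → 250 → 200 → 160 → 125 → 100 → 80.

ISO 80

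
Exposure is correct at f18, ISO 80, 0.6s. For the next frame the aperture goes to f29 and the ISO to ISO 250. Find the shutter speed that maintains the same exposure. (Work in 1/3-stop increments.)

Aperture: f/18 → f/20 → f/22 → f/25 → f/29 — 1 1/3 stops smaller aperture (darker).
ISO: 80 → 100 → 125 → 160 → 200 → 250 — 1 2/3 stops raised (brighter).
Net change so far: 1/3 stop brighter. Offset with the shutter speed: 0.6 → 0.5.

0.5 s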